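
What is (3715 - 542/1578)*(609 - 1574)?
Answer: -2828283760/789 ≈ -3.5846e+6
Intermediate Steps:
(3715 - 542/1578)*(609 - 1574) = (3715 - 542*1/1578)*(-965) = (3715 - 271/789)*(-965) = (2930864/789)*(-965) = -2828283760/789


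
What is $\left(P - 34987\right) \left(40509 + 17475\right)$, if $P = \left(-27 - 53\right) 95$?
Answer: $-2469364608$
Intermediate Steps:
$P = -7600$ ($P = \left(-80\right) 95 = -7600$)
$\left(P - 34987\right) \left(40509 + 17475\right) = \left(-7600 - 34987\right) \left(40509 + 17475\right) = \left(-42587\right) 57984 = -2469364608$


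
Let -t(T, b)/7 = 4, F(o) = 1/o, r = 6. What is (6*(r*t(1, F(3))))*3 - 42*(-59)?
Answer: -546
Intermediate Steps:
t(T, b) = -28 (t(T, b) = -7*4 = -28)
(6*(r*t(1, F(3))))*3 - 42*(-59) = (6*(6*(-28)))*3 - 42*(-59) = (6*(-168))*3 + 2478 = -1008*3 + 2478 = -3024 + 2478 = -546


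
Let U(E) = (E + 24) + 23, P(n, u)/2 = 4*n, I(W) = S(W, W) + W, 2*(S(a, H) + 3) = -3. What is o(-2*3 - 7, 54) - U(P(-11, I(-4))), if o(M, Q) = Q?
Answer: 95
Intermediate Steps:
S(a, H) = -9/2 (S(a, H) = -3 + (½)*(-3) = -3 - 3/2 = -9/2)
I(W) = -9/2 + W
P(n, u) = 8*n (P(n, u) = 2*(4*n) = 8*n)
U(E) = 47 + E (U(E) = (24 + E) + 23 = 47 + E)
o(-2*3 - 7, 54) - U(P(-11, I(-4))) = 54 - (47 + 8*(-11)) = 54 - (47 - 88) = 54 - 1*(-41) = 54 + 41 = 95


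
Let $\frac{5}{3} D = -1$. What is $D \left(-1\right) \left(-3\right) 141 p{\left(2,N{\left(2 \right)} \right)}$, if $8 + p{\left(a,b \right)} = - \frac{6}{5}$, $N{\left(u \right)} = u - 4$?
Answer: $\frac{58374}{25} \approx 2335.0$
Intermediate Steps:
$D = - \frac{3}{5}$ ($D = \frac{3}{5} \left(-1\right) = - \frac{3}{5} \approx -0.6$)
$N{\left(u \right)} = -4 + u$
$p{\left(a,b \right)} = - \frac{46}{5}$ ($p{\left(a,b \right)} = -8 - \frac{6}{5} = - \frac{46}{5}$)
$D \left(-1\right) \left(-3\right) 141 p{\left(2,N{\left(2 \right)} \right)} = \left(- \frac{3}{5}\right) \left(-1\right) \left(-3\right) 141 \left(- \frac{46}{5}\right) = \frac{3}{5} \left(-3\right) 141 \left(- \frac{46}{5}\right) = \left(- \frac{9}{5}\right) 141 \left(- \frac{46}{5}\right) = \left(- \frac{1269}{5}\right) \left(- \frac{46}{5}\right) = \frac{58374}{25}$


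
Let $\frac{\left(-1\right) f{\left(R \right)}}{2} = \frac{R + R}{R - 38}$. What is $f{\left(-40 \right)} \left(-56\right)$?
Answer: $\frac{4480}{39} \approx 114.87$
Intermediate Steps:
$f{\left(R \right)} = - \frac{4 R}{-38 + R}$ ($f{\left(R \right)} = - 2 \frac{R + R}{R - 38} = - 2 \frac{2 R}{-38 + R} = - \frac{4 R}{-38 + R}$)
$f{\left(-40 \right)} \left(-56\right) = \left(-4\right) \left(-40\right) \frac{1}{-38 - 40} \left(-56\right) = \left(-4\right) \left(-40\right) \frac{1}{-78} \left(-56\right) = \left(-4\right) \left(-40\right) \left(- \frac{1}{78}\right) \left(-56\right) = \left(- \frac{80}{39}\right) \left(-56\right) = \frac{4480}{39}$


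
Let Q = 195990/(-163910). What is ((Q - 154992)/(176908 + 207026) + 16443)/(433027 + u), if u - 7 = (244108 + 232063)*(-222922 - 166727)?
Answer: -34491427054157/389203075842324351110 ≈ -8.8621e-8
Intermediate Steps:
Q = -19599/16391 (Q = 195990*(-1/163910) = -19599/16391 ≈ -1.1957)
u = -185539553972 (u = 7 + (244108 + 232063)*(-222922 - 166727) = 7 + 476171*(-389649) = 7 - 185539553979 = -185539553972)
((Q - 154992)/(176908 + 207026) + 16443)/(433027 + u) = ((-19599/16391 - 154992)/(176908 + 207026) + 16443)/(433027 - 185539553972) = (-2540493471/16391/383934 + 16443)/(-185539120945) = (-2540493471/16391*1/383934 + 16443)*(-1/185539120945) = (-846831157/2097687398 + 16443)*(-1/185539120945) = (34491427054157/2097687398)*(-1/185539120945) = -34491427054157/389203075842324351110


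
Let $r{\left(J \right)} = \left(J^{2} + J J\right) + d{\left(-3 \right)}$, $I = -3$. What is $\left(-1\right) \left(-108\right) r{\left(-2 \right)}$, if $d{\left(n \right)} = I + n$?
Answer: $216$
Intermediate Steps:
$d{\left(n \right)} = -3 + n$
$r{\left(J \right)} = -6 + 2 J^{2}$ ($r{\left(J \right)} = \left(J^{2} + J J\right) - 6 = \left(J^{2} + J^{2}\right) - 6 = 2 J^{2} - 6 = -6 + 2 J^{2}$)
$\left(-1\right) \left(-108\right) r{\left(-2 \right)} = \left(-1\right) \left(-108\right) \left(-6 + 2 \left(-2\right)^{2}\right) = 108 \left(-6 + 2 \cdot 4\right) = 108 \left(-6 + 8\right) = 108 \cdot 2 = 216$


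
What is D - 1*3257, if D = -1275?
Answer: -4532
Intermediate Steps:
D - 1*3257 = -1275 - 1*3257 = -1275 - 3257 = -4532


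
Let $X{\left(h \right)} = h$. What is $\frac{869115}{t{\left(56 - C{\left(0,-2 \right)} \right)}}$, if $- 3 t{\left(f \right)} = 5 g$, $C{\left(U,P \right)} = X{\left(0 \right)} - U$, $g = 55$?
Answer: $- \frac{521469}{55} \approx -9481.3$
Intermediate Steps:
$C{\left(U,P \right)} = - U$ ($C{\left(U,P \right)} = 0 - U = - U$)
$t{\left(f \right)} = - \frac{275}{3}$ ($t{\left(f \right)} = - \frac{5 \cdot 55}{3} = \left(- \frac{1}{3}\right) 275 = - \frac{275}{3}$)
$\frac{869115}{t{\left(56 - C{\left(0,-2 \right)} \right)}} = \frac{869115}{- \frac{275}{3}} = 869115 \left(- \frac{3}{275}\right) = - \frac{521469}{55}$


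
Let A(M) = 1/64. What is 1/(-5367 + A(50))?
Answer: -64/343487 ≈ -0.00018632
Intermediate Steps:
A(M) = 1/64
1/(-5367 + A(50)) = 1/(-5367 + 1/64) = 1/(-343487/64) = -64/343487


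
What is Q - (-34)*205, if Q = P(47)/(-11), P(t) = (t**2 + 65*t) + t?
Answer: 71359/11 ≈ 6487.2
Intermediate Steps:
P(t) = t**2 + 66*t
Q = -5311/11 (Q = (47*(66 + 47))/(-11) = (47*113)*(-1/11) = 5311*(-1/11) = -5311/11 ≈ -482.82)
Q - (-34)*205 = -5311/11 - (-34)*205 = -5311/11 - 1*(-6970) = -5311/11 + 6970 = 71359/11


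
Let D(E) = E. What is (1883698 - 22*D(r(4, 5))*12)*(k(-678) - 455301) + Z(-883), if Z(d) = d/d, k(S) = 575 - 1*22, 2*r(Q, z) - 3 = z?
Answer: -856127684215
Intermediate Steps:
r(Q, z) = 3/2 + z/2
k(S) = 553 (k(S) = 575 - 22 = 553)
Z(d) = 1
(1883698 - 22*D(r(4, 5))*12)*(k(-678) - 455301) + Z(-883) = (1883698 - 22*(3/2 + (½)*5)*12)*(553 - 455301) + 1 = (1883698 - 22*(3/2 + 5/2)*12)*(-454748) + 1 = (1883698 - 22*4*12)*(-454748) + 1 = (1883698 - 88*12)*(-454748) + 1 = (1883698 - 1056)*(-454748) + 1 = 1882642*(-454748) + 1 = -856127684216 + 1 = -856127684215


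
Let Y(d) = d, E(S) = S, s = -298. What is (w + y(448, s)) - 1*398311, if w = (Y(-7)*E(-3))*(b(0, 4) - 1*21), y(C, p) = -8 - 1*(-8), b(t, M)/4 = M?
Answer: -398416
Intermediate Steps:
b(t, M) = 4*M
y(C, p) = 0 (y(C, p) = -8 + 8 = 0)
w = -105 (w = (-7*(-3))*(4*4 - 1*21) = 21*(16 - 21) = 21*(-5) = -105)
(w + y(448, s)) - 1*398311 = (-105 + 0) - 1*398311 = -105 - 398311 = -398416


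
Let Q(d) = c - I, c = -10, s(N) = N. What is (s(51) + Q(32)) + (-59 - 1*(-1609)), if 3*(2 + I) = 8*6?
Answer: 1577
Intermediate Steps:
I = 14 (I = -2 + (8*6)/3 = -2 + (1/3)*48 = -2 + 16 = 14)
Q(d) = -24 (Q(d) = -10 - 1*14 = -10 - 14 = -24)
(s(51) + Q(32)) + (-59 - 1*(-1609)) = (51 - 24) + (-59 - 1*(-1609)) = 27 + (-59 + 1609) = 27 + 1550 = 1577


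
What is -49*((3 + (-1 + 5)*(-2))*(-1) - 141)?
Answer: 6664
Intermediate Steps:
-49*((3 + (-1 + 5)*(-2))*(-1) - 141) = -49*((3 + 4*(-2))*(-1) - 141) = -49*((3 - 8)*(-1) - 141) = -49*(-5*(-1) - 141) = -49*(5 - 141) = -49*(-136) = 6664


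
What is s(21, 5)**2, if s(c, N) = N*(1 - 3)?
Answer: 100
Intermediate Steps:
s(c, N) = -2*N (s(c, N) = N*(-2) = -2*N)
s(21, 5)**2 = (-2*5)**2 = (-10)**2 = 100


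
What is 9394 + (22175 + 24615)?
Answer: 56184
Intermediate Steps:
9394 + (22175 + 24615) = 9394 + 46790 = 56184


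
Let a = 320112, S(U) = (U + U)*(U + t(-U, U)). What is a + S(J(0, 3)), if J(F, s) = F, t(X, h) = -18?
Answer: 320112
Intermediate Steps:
S(U) = 2*U*(-18 + U) (S(U) = (U + U)*(U - 18) = (2*U)*(-18 + U) = 2*U*(-18 + U))
a + S(J(0, 3)) = 320112 + 2*0*(-18 + 0) = 320112 + 2*0*(-18) = 320112 + 0 = 320112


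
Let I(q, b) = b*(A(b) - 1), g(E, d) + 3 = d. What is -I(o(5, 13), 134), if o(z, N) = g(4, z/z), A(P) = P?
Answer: -17822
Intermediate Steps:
g(E, d) = -3 + d
o(z, N) = -2 (o(z, N) = -3 + z/z = -3 + 1 = -2)
I(q, b) = b*(-1 + b) (I(q, b) = b*(b - 1) = b*(-1 + b))
-I(o(5, 13), 134) = -134*(-1 + 134) = -134*133 = -1*17822 = -17822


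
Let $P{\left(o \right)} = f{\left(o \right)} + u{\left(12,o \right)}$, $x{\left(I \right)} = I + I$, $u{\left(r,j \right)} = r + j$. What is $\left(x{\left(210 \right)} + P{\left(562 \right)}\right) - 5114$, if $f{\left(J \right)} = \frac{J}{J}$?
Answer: $-4119$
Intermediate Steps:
$u{\left(r,j \right)} = j + r$
$f{\left(J \right)} = 1$
$x{\left(I \right)} = 2 I$
$P{\left(o \right)} = 13 + o$ ($P{\left(o \right)} = 1 + \left(o + 12\right) = 1 + \left(12 + o\right) = 13 + o$)
$\left(x{\left(210 \right)} + P{\left(562 \right)}\right) - 5114 = \left(2 \cdot 210 + \left(13 + 562\right)\right) - 5114 = \left(420 + 575\right) - 5114 = 995 - 5114 = -4119$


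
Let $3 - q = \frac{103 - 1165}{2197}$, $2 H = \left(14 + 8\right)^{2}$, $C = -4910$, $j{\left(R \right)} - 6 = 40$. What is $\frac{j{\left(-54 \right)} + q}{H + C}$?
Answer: $- \frac{108715}{10255596} \approx -0.010601$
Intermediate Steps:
$j{\left(R \right)} = 46$ ($j{\left(R \right)} = 6 + 40 = 46$)
$H = 242$ ($H = \frac{\left(14 + 8\right)^{2}}{2} = \frac{22^{2}}{2} = \frac{1}{2} \cdot 484 = 242$)
$q = \frac{7653}{2197}$ ($q = 3 - \frac{103 - 1165}{2197} = 3 - \left(103 - 1165\right) \frac{1}{2197} = 3 - \left(-1062\right) \frac{1}{2197} = 3 - - \frac{1062}{2197} = 3 + \frac{1062}{2197} = \frac{7653}{2197} \approx 3.4834$)
$\frac{j{\left(-54 \right)} + q}{H + C} = \frac{46 + \frac{7653}{2197}}{242 - 4910} = \frac{108715}{2197 \left(-4668\right)} = \frac{108715}{2197} \left(- \frac{1}{4668}\right) = - \frac{108715}{10255596}$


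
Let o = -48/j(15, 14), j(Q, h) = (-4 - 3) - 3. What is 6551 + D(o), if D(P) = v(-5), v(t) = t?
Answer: 6546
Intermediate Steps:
j(Q, h) = -10 (j(Q, h) = -7 - 3 = -10)
o = 24/5 (o = -48/(-10) = -48*(-⅒) = 24/5 ≈ 4.8000)
D(P) = -5
6551 + D(o) = 6551 - 5 = 6546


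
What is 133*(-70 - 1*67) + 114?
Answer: -18107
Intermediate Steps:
133*(-70 - 1*67) + 114 = 133*(-70 - 67) + 114 = 133*(-137) + 114 = -18221 + 114 = -18107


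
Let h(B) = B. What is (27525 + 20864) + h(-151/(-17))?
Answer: 822764/17 ≈ 48398.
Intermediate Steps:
(27525 + 20864) + h(-151/(-17)) = (27525 + 20864) - 151/(-17) = 48389 - 151*(-1/17) = 48389 + 151/17 = 822764/17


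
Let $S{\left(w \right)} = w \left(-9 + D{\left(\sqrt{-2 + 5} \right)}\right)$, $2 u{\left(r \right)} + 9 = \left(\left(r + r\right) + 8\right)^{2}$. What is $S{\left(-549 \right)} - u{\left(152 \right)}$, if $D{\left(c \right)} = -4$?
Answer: $- \frac{83061}{2} \approx -41531.0$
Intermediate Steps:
$u{\left(r \right)} = - \frac{9}{2} + \frac{\left(8 + 2 r\right)^{2}}{2}$ ($u{\left(r \right)} = - \frac{9}{2} + \frac{\left(\left(r + r\right) + 8\right)^{2}}{2} = - \frac{9}{2} + \frac{\left(2 r + 8\right)^{2}}{2} = - \frac{9}{2} + \frac{\left(8 + 2 r\right)^{2}}{2}$)
$S{\left(w \right)} = - 13 w$ ($S{\left(w \right)} = w \left(-9 - 4\right) = w \left(-13\right) = - 13 w$)
$S{\left(-549 \right)} - u{\left(152 \right)} = \left(-13\right) \left(-549\right) - \left(- \frac{9}{2} + 2 \left(4 + 152\right)^{2}\right) = 7137 - \left(- \frac{9}{2} + 2 \cdot 156^{2}\right) = 7137 - \left(- \frac{9}{2} + 2 \cdot 24336\right) = 7137 - \left(- \frac{9}{2} + 48672\right) = 7137 - \frac{97335}{2} = - \frac{83061}{2}$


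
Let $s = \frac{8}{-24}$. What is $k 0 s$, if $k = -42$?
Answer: $0$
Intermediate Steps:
$s = - \frac{1}{3}$ ($s = 8 \left(- \frac{1}{24}\right) = - \frac{1}{3} \approx -0.33333$)
$k 0 s = \left(-42\right) 0 \left(- \frac{1}{3}\right) = 0 \left(- \frac{1}{3}\right) = 0$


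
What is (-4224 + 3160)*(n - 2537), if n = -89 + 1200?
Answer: 1517264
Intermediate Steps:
n = 1111
(-4224 + 3160)*(n - 2537) = (-4224 + 3160)*(1111 - 2537) = -1064*(-1426) = 1517264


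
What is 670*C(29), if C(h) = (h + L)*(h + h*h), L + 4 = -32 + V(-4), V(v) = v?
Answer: -6411900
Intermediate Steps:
L = -40 (L = -4 + (-32 - 4) = -4 - 36 = -40)
C(h) = (-40 + h)*(h + h²) (C(h) = (h - 40)*(h + h*h) = (-40 + h)*(h + h²))
670*C(29) = 670*(29*(-40 + 29² - 39*29)) = 670*(29*(-40 + 841 - 1131)) = 670*(29*(-330)) = 670*(-9570) = -6411900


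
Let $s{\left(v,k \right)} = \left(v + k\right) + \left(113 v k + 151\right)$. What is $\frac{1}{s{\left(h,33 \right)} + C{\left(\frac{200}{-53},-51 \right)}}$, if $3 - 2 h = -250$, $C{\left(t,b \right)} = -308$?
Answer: $\frac{1}{471721} \approx 2.1199 \cdot 10^{-6}$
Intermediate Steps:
$h = \frac{253}{2}$ ($h = \frac{3}{2} - -125 = \frac{3}{2} + 125 = \frac{253}{2} \approx 126.5$)
$s{\left(v,k \right)} = 151 + k + v + 113 k v$ ($s{\left(v,k \right)} = \left(k + v\right) + \left(113 k v + 151\right) = \left(k + v\right) + \left(151 + 113 k v\right) = 151 + k + v + 113 k v$)
$\frac{1}{s{\left(h,33 \right)} + C{\left(\frac{200}{-53},-51 \right)}} = \frac{1}{\left(151 + 33 + \frac{253}{2} + 113 \cdot 33 \cdot \frac{253}{2}\right) - 308} = \frac{1}{\left(151 + 33 + \frac{253}{2} + \frac{943437}{2}\right) - 308} = \frac{1}{472029 - 308} = \frac{1}{471721}$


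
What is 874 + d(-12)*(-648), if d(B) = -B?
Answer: -6902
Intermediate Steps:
874 + d(-12)*(-648) = 874 - 1*(-12)*(-648) = 874 + 12*(-648) = 874 - 7776 = -6902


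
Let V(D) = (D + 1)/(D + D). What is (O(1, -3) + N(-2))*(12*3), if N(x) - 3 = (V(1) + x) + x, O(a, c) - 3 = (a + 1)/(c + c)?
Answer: 96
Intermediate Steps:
V(D) = (1 + D)/(2*D) (V(D) = (1 + D)/((2*D)) = (1 + D)*(1/(2*D)) = (1 + D)/(2*D))
O(a, c) = 3 + (1 + a)/(2*c) (O(a, c) = 3 + (a + 1)/(c + c) = 3 + (1 + a)/((2*c)) = 3 + (1 + a)*(1/(2*c)) = 3 + (1 + a)/(2*c))
N(x) = 4 + 2*x (N(x) = 3 + (((1/2)*(1 + 1)/1 + x) + x) = 3 + (((1/2)*1*2 + x) + x) = 3 + ((1 + x) + x) = 3 + (1 + 2*x) = 4 + 2*x)
(O(1, -3) + N(-2))*(12*3) = ((1/2)*(1 + 1 + 6*(-3))/(-3) + (4 + 2*(-2)))*(12*3) = ((1/2)*(-1/3)*(1 + 1 - 18) + (4 - 4))*36 = ((1/2)*(-1/3)*(-16) + 0)*36 = (8/3 + 0)*36 = (8/3)*36 = 96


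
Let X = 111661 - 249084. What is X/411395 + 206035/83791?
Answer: 73246958232/34471198445 ≈ 2.1249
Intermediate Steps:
X = -137423
X/411395 + 206035/83791 = -137423/411395 + 206035/83791 = 73246958232/34471198445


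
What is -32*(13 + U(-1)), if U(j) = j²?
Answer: -448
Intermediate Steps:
-32*(13 + U(-1)) = -32*(13 + (-1)²) = -32*(13 + 1) = -32*14 = -448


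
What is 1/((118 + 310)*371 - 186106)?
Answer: -1/27318 ≈ -3.6606e-5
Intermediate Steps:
1/((118 + 310)*371 - 186106) = 1/(428*371 - 186106) = 1/(158788 - 186106) = 1/(-27318) = -1/27318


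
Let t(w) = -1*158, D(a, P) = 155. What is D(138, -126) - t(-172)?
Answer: 313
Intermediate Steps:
t(w) = -158
D(138, -126) - t(-172) = 155 - 1*(-158) = 155 + 158 = 313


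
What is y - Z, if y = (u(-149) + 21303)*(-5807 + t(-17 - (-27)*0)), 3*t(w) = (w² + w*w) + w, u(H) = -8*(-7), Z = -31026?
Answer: -120006554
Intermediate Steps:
u(H) = 56
t(w) = w/3 + 2*w²/3 (t(w) = ((w² + w*w) + w)/3 = ((w² + w²) + w)/3 = (2*w² + w)/3 = (w + 2*w²)/3 = w/3 + 2*w²/3)
y = -120037580 (y = (56 + 21303)*(-5807 + (-17 - (-27)*0)*(1 + 2*(-17 - (-27)*0))/3) = 21359*(-5807 + (-17 - 1*0)*(1 + 2*(-17 - 1*0))/3) = 21359*(-5807 + (-17 + 0)*(1 + 2*(-17 + 0))/3) = 21359*(-5807 + (⅓)*(-17)*(1 + 2*(-17))) = 21359*(-5807 + (⅓)*(-17)*(1 - 34)) = 21359*(-5807 + (⅓)*(-17)*(-33)) = 21359*(-5807 + 187) = 21359*(-5620) = -120037580)
y - Z = -120037580 - 1*(-31026) = -120037580 + 31026 = -120006554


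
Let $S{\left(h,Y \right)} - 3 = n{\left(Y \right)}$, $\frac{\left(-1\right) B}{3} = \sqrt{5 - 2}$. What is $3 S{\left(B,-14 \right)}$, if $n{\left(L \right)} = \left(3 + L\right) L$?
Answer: $471$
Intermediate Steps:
$B = - 3 \sqrt{3}$ ($B = - 3 \sqrt{5 - 2} = - 3 \sqrt{3} \approx -5.1962$)
$n{\left(L \right)} = L \left(3 + L\right)$
$S{\left(h,Y \right)} = 3 + Y \left(3 + Y\right)$
$3 S{\left(B,-14 \right)} = 3 \left(3 - 14 \left(3 - 14\right)\right) = 3 \left(3 - -154\right) = 3 \left(3 + 154\right) = 3 \cdot 157 = 471$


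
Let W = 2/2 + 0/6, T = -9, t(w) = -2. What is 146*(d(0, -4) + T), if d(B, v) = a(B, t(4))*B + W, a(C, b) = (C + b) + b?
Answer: -1168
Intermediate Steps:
a(C, b) = C + 2*b
W = 1 (W = 2*(½) + 0*(⅙) = 1 + 0 = 1)
d(B, v) = 1 + B*(-4 + B) (d(B, v) = (B + 2*(-2))*B + 1 = (B - 4)*B + 1 = (-4 + B)*B + 1 = B*(-4 + B) + 1 = 1 + B*(-4 + B))
146*(d(0, -4) + T) = 146*((1 + 0*(-4 + 0)) - 9) = 146*((1 + 0*(-4)) - 9) = 146*((1 + 0) - 9) = 146*(1 - 9) = 146*(-8) = -1168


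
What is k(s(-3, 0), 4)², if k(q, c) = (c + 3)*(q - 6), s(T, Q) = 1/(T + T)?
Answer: 67081/36 ≈ 1863.4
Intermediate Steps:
s(T, Q) = 1/(2*T)
k(q, c) = (-6 + q)*(3 + c) (k(q, c) = (3 + c)*(-6 + q) = (-6 + q)*(3 + c))
k(s(-3, 0), 4)² = (-18 - 6*4 + 3*((½)/(-3)) + 4*((½)/(-3)))² = (-18 - 24 + 3*((½)*(-⅓)) + 4*((½)*(-⅓)))² = (-18 - 24 + 3*(-⅙) + 4*(-⅙))² = (-18 - 24 - ½ - ⅔)² = (-259/6)² = 67081/36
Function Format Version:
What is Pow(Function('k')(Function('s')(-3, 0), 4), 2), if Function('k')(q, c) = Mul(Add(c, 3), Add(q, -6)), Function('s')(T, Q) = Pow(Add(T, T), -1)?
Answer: Rational(67081, 36) ≈ 1863.4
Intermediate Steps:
Function('s')(T, Q) = Mul(Rational(1, 2), Pow(T, -1)) (Function('s')(T, Q) = Pow(Mul(2, T), -1) = Mul(Rational(1, 2), Pow(T, -1)))
Function('k')(q, c) = Mul(Add(-6, q), Add(3, c)) (Function('k')(q, c) = Mul(Add(3, c), Add(-6, q)) = Mul(Add(-6, q), Add(3, c)))
Pow(Function('k')(Function('s')(-3, 0), 4), 2) = Pow(Add(-18, Mul(-6, 4), Mul(3, Mul(Rational(1, 2), Pow(-3, -1))), Mul(4, Mul(Rational(1, 2), Pow(-3, -1)))), 2) = Pow(Add(-18, -24, Mul(3, Mul(Rational(1, 2), Rational(-1, 3))), Mul(4, Mul(Rational(1, 2), Rational(-1, 3)))), 2) = Pow(Add(-18, -24, Mul(3, Rational(-1, 6)), Mul(4, Rational(-1, 6))), 2) = Pow(Add(-18, -24, Rational(-1, 2), Rational(-2, 3)), 2) = Pow(Rational(-259, 6), 2) = Rational(67081, 36)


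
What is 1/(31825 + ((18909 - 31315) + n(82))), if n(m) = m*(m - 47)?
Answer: 1/22289 ≈ 4.4865e-5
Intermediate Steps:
n(m) = m*(-47 + m)
1/(31825 + ((18909 - 31315) + n(82))) = 1/(31825 + ((18909 - 31315) + 82*(-47 + 82))) = 1/(31825 + (-12406 + 82*35)) = 1/(31825 + (-12406 + 2870)) = 1/(31825 - 9536) = 1/22289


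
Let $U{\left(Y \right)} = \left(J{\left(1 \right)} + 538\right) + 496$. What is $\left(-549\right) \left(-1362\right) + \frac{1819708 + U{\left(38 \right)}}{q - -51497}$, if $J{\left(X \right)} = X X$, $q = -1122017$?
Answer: $\frac{800466663017}{1070520} \approx 7.4774 \cdot 10^{5}$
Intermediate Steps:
$J{\left(X \right)} = X^{2}$
$U{\left(Y \right)} = 1035$ ($U{\left(Y \right)} = \left(1^{2} + 538\right) + 496 = \left(1 + 538\right) + 496 = 539 + 496 = 1035$)
$\left(-549\right) \left(-1362\right) + \frac{1819708 + U{\left(38 \right)}}{q - -51497} = \left(-549\right) \left(-1362\right) + \frac{1819708 + 1035}{-1122017 - -51497} = 747738 + \frac{1820743}{-1122017 + \left(-748 + 52245\right)} = 747738 + \frac{1820743}{-1122017 + 51497} = 747738 + \frac{1820743}{-1070520} = 747738 + 1820743 \left(- \frac{1}{1070520}\right) = 747738 - \frac{1820743}{1070520} = \frac{800466663017}{1070520}$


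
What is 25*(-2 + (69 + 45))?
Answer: 2800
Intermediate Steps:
25*(-2 + (69 + 45)) = 25*(-2 + 114) = 25*112 = 2800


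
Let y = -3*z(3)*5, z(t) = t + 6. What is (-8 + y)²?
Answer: 20449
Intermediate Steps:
z(t) = 6 + t
y = -135 (y = -3*(6 + 3)*5 = -3*9*5 = -27*5 = -135)
(-8 + y)² = (-8 - 135)² = (-143)² = 20449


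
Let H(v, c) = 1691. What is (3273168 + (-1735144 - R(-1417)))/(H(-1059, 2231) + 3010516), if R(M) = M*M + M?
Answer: -468448/3012207 ≈ -0.15552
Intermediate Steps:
R(M) = M + M² (R(M) = M² + M = M + M²)
(3273168 + (-1735144 - R(-1417)))/(H(-1059, 2231) + 3010516) = (3273168 + (-1735144 - (-1417)*(1 - 1417)))/(1691 + 3010516) = (3273168 + (-1735144 - (-1417)*(-1416)))/3012207 = (3273168 + (-1735144 - 1*2006472))*(1/3012207) = (3273168 + (-1735144 - 2006472))*(1/3012207) = (3273168 - 3741616)*(1/3012207) = -468448*1/3012207 = -468448/3012207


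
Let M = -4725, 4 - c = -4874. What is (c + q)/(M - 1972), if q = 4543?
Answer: -9421/6697 ≈ -1.4067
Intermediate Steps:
c = 4878 (c = 4 - 1*(-4874) = 4 + 4874 = 4878)
(c + q)/(M - 1972) = (4878 + 4543)/(-4725 - 1972) = 9421/(-6697) = 9421*(-1/6697) = -9421/6697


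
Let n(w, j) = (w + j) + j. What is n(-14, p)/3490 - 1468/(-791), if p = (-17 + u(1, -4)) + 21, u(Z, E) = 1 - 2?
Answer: 2558496/1380295 ≈ 1.8536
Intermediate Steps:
u(Z, E) = -1
p = 3 (p = (-17 - 1) + 21 = -18 + 21 = 3)
n(w, j) = w + 2*j (n(w, j) = (j + w) + j = w + 2*j)
n(-14, p)/3490 - 1468/(-791) = (-14 + 2*3)/3490 - 1468/(-791) = (-14 + 6)*(1/3490) - 1468*(-1/791) = -8*1/3490 + 1468/791 = -4/1745 + 1468/791 = 2558496/1380295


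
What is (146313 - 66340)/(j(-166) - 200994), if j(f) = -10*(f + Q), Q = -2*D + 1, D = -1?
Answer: -79973/199364 ≈ -0.40114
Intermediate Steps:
Q = 3 (Q = -2*(-1) + 1 = 2 + 1 = 3)
j(f) = -30 - 10*f (j(f) = -10*(f + 3) = -10*(3 + f) = -30 - 10*f)
(146313 - 66340)/(j(-166) - 200994) = (146313 - 66340)/((-30 - 10*(-166)) - 200994) = 79973/((-30 + 1660) - 200994) = 79973/(1630 - 200994) = 79973/(-199364) = 79973*(-1/199364) = -79973/199364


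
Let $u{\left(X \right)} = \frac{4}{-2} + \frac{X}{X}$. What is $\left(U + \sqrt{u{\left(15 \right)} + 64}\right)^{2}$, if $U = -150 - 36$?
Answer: $34659 - 1116 \sqrt{7} \approx 31706.0$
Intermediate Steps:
$u{\left(X \right)} = -1$ ($u{\left(X \right)} = 4 \left(- \frac{1}{2}\right) + 1 = -2 + 1 = -1$)
$U = -186$ ($U = -150 - 36 = -186$)
$\left(U + \sqrt{u{\left(15 \right)} + 64}\right)^{2} = \left(-186 + \sqrt{-1 + 64}\right)^{2} = \left(-186 + \sqrt{63}\right)^{2} = \left(-186 + 3 \sqrt{7}\right)^{2}$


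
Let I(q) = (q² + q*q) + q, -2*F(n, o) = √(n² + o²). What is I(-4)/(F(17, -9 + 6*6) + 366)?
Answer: 20496/267403 + 28*√1018/267403 ≈ 0.079989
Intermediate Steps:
F(n, o) = -√(n² + o²)/2
I(q) = q + 2*q² (I(q) = (q² + q²) + q = 2*q² + q = q + 2*q²)
I(-4)/(F(17, -9 + 6*6) + 366) = (-4*(1 + 2*(-4)))/(-√(17² + (-9 + 6*6)²)/2 + 366) = (-4*(1 - 8))/(-√(289 + (-9 + 36)²)/2 + 366) = (-4*(-7))/(-√(289 + 27²)/2 + 366) = 28/(-√(289 + 729)/2 + 366) = 28/(-√1018/2 + 366) = 28/(366 - √1018/2)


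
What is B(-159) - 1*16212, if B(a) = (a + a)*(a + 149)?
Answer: -13032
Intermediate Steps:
B(a) = 2*a*(149 + a) (B(a) = (2*a)*(149 + a) = 2*a*(149 + a))
B(-159) - 1*16212 = 2*(-159)*(149 - 159) - 1*16212 = 2*(-159)*(-10) - 16212 = 3180 - 16212 = -13032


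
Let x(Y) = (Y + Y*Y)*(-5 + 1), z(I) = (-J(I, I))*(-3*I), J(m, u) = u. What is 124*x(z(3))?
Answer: -374976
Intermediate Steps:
z(I) = 3*I² (z(I) = (-I)*(-3*I) = 3*I²)
x(Y) = -4*Y - 4*Y² (x(Y) = (Y + Y²)*(-4) = -4*Y - 4*Y²)
124*x(z(3)) = 124*(-4*3*3²*(1 + 3*3²)) = 124*(-4*3*9*(1 + 3*9)) = 124*(-4*27*(1 + 27)) = 124*(-4*27*28) = 124*(-3024) = -374976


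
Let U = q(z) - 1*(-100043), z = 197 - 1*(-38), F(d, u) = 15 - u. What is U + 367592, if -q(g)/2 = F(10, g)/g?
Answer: 21978933/47 ≈ 4.6764e+5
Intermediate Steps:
z = 235 (z = 197 + 38 = 235)
q(g) = -2*(15 - g)/g
U = 4702109/47 (U = (2 - 30/235) - 1*(-100043) = (2 - 30*1/235) + 100043 = (2 - 6/47) + 100043 = 88/47 + 100043 = 4702109/47 ≈ 1.0004e+5)
U + 367592 = 4702109/47 + 367592 = 21978933/47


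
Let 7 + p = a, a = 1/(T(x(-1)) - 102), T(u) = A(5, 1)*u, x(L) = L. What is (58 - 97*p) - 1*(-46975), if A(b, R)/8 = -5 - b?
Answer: 1049761/22 ≈ 47716.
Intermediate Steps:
A(b, R) = -40 - 8*b (A(b, R) = 8*(-5 - b) = -40 - 8*b)
T(u) = -80*u (T(u) = (-40 - 8*5)*u = (-40 - 40)*u = -80*u)
a = -1/22 (a = 1/(-80*(-1) - 102) = 1/(80 - 102) = 1/(-22) = -1/22 ≈ -0.045455)
p = -155/22 (p = -7 - 1/22 = -155/22 ≈ -7.0455)
(58 - 97*p) - 1*(-46975) = (58 - 97*(-155/22)) - 1*(-46975) = (58 + 15035/22) + 46975 = 16311/22 + 46975 = 1049761/22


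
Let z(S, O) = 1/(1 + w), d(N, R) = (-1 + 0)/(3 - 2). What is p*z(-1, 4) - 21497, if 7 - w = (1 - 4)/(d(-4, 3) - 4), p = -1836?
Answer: -804569/37 ≈ -21745.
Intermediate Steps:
d(N, R) = -1 (d(N, R) = -1/1 = -1*1 = -1)
w = 32/5 (w = 7 - (1 - 4)/(-1 - 4) = 7 - (-3)/(-5) = 7 - (-3)*(-1)/5 = 7 - 1*⅗ = 7 - ⅗ = 32/5 ≈ 6.4000)
z(S, O) = 5/37 (z(S, O) = 1/(1 + 32/5) = 1/(37/5) = 5/37)
p*z(-1, 4) - 21497 = -1836*5/37 - 21497 = -9180/37 - 21497 = -804569/37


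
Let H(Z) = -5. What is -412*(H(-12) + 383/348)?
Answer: 139771/87 ≈ 1606.6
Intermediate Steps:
-412*(H(-12) + 383/348) = -412*(-5 + 383/348) = -412*(-1357/348) = 139771/87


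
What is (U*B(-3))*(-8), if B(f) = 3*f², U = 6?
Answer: -1296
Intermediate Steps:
(U*B(-3))*(-8) = (6*(3*(-3)²))*(-8) = (6*(3*9))*(-8) = (6*27)*(-8) = 162*(-8) = -1296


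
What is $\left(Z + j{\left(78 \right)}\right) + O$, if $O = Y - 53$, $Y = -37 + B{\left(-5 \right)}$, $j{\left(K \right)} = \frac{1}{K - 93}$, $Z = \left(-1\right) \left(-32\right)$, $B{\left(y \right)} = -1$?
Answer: $- \frac{886}{15} \approx -59.067$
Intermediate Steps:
$Z = 32$
$j{\left(K \right)} = \frac{1}{-93 + K}$
$Y = -38$ ($Y = -37 - 1 = -38$)
$O = -91$ ($O = -38 - 53 = -91$)
$\left(Z + j{\left(78 \right)}\right) + O = \left(32 + \frac{1}{-93 + 78}\right) - 91 = \left(32 + \frac{1}{-15}\right) - 91 = \left(32 - \frac{1}{15}\right) - 91 = \frac{479}{15} - 91 = - \frac{886}{15}$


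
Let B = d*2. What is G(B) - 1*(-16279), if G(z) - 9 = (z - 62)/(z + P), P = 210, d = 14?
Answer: 114015/7 ≈ 16288.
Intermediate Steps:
B = 28 (B = 14*2 = 28)
G(z) = 9 + (-62 + z)/(210 + z) (G(z) = 9 + (z - 62)/(z + 210) = 9 + (-62 + z)/(210 + z))
G(B) - 1*(-16279) = 2*(914 + 5*28)/(210 + 28) - 1*(-16279) = 2*(914 + 140)/238 + 16279 = 2*(1/238)*1054 + 16279 = 62/7 + 16279 = 114015/7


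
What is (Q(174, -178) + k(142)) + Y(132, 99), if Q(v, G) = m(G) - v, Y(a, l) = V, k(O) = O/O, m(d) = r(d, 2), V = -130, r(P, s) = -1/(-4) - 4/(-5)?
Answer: -6039/20 ≈ -301.95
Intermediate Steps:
r(P, s) = 21/20 (r(P, s) = -1*(-¼) - 4*(-⅕) = ¼ + ⅘ = 21/20)
m(d) = 21/20
k(O) = 1
Y(a, l) = -130
Q(v, G) = 21/20 - v
(Q(174, -178) + k(142)) + Y(132, 99) = ((21/20 - 1*174) + 1) - 130 = ((21/20 - 174) + 1) - 130 = (-3459/20 + 1) - 130 = -3439/20 - 130 = -6039/20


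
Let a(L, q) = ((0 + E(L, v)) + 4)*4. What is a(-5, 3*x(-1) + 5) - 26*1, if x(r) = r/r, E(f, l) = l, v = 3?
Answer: 2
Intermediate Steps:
x(r) = 1
a(L, q) = 28 (a(L, q) = ((0 + 3) + 4)*4 = (3 + 4)*4 = 7*4 = 28)
a(-5, 3*x(-1) + 5) - 26*1 = 28 - 26*1 = 28 - 26 = 2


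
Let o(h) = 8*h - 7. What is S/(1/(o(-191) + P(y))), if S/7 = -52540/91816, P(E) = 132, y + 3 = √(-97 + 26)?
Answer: 5608645/998 ≈ 5619.9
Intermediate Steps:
o(h) = -7 + 8*h
y = -3 + I*√71 (y = -3 + √(-97 + 26) = -3 + √(-71) = -3 + I*√71 ≈ -3.0 + 8.4261*I)
S = -91945/22954 (S = 7*(-52540/91816) = 7*(-52540*1/91816) = 7*(-13135/22954) = -91945/22954 ≈ -4.0056)
S/(1/(o(-191) + P(y))) = -(11493125/22954 - 70245980/11477) = -91945/(22954*(1/((-7 - 1528) + 132))) = -91945/(22954*(1/(-1535 + 132))) = -91945/(22954*(1/(-1403))) = -91945/(22954*(-1/1403)) = -91945/22954*(-1403) = 5608645/998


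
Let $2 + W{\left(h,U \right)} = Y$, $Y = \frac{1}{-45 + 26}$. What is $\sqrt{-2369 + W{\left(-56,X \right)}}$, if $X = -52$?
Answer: $\frac{5 i \sqrt{34238}}{19} \approx 48.693 i$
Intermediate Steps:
$Y = - \frac{1}{19}$ ($Y = \frac{1}{-19} = - \frac{1}{19} \approx -0.052632$)
$W{\left(h,U \right)} = - \frac{39}{19}$ ($W{\left(h,U \right)} = -2 - \frac{1}{19} = - \frac{39}{19}$)
$\sqrt{-2369 + W{\left(-56,X \right)}} = \sqrt{-2369 - \frac{39}{19}} = \sqrt{- \frac{45050}{19}} = \frac{5 i \sqrt{34238}}{19}$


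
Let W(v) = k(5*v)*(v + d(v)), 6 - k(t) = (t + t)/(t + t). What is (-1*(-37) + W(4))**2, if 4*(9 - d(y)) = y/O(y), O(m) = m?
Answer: 162409/16 ≈ 10151.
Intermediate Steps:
k(t) = 5 (k(t) = 6 - (t + t)/(t + t) = 6 - 2*t/(2*t) = 6 - 2*t*1/(2*t) = 6 - 1*1 = 6 - 1 = 5)
d(y) = 35/4 (d(y) = 9 - y/(4*y) = 9 - 1/4*1 = 9 - 1/4 = 35/4)
W(v) = 175/4 + 5*v (W(v) = 5*(v + 35/4) = 5*(35/4 + v) = 175/4 + 5*v)
(-1*(-37) + W(4))**2 = (-1*(-37) + (175/4 + 5*4))**2 = (37 + (175/4 + 20))**2 = (37 + 255/4)**2 = (403/4)**2 = 162409/16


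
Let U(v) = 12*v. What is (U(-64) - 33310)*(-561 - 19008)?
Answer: 666872382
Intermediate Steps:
(U(-64) - 33310)*(-561 - 19008) = (12*(-64) - 33310)*(-561 - 19008) = (-768 - 33310)*(-19569) = -34078*(-19569) = 666872382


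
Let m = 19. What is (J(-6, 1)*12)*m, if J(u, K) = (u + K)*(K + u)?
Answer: 5700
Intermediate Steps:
J(u, K) = (K + u)**2 (J(u, K) = (K + u)*(K + u) = (K + u)**2)
(J(-6, 1)*12)*m = ((1 - 6)**2*12)*19 = ((-5)**2*12)*19 = (25*12)*19 = 300*19 = 5700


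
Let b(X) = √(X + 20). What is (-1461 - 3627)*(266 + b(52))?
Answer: -1353408 - 30528*√2 ≈ -1.3966e+6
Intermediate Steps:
b(X) = √(20 + X)
(-1461 - 3627)*(266 + b(52)) = (-1461 - 3627)*(266 + √(20 + 52)) = -5088*(266 + √72) = -5088*(266 + 6*√2) = -1353408 - 30528*√2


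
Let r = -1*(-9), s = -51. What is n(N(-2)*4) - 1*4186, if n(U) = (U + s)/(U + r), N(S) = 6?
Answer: -46055/11 ≈ -4186.8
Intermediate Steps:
r = 9
n(U) = (-51 + U)/(9 + U) (n(U) = (U - 51)/(U + 9) = (-51 + U)/(9 + U))
n(N(-2)*4) - 1*4186 = (-51 + 6*4)/(9 + 6*4) - 1*4186 = (-51 + 24)/(9 + 24) - 4186 = -27/33 - 4186 = (1/33)*(-27) - 4186 = -9/11 - 4186 = -46055/11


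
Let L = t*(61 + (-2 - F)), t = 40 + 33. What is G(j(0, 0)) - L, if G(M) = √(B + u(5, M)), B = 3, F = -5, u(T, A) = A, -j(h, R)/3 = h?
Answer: -4672 + √3 ≈ -4670.3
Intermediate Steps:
j(h, R) = -3*h
t = 73
G(M) = √(3 + M)
L = 4672 (L = 73*(61 + (-2 - 1*(-5))) = 73*(61 + (-2 + 5)) = 73*(61 + 3) = 73*64 = 4672)
G(j(0, 0)) - L = √(3 - 3*0) - 1*4672 = √(3 + 0) - 4672 = √3 - 4672 = -4672 + √3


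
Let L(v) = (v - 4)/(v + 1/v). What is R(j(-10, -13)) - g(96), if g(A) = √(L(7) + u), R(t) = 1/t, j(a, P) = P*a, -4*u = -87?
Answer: 1/130 - √2217/10 ≈ -4.7008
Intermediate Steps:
u = 87/4 (u = -¼*(-87) = 87/4 ≈ 21.750)
L(v) = (-4 + v)/(v + 1/v)
g(A) = √2217/10 (g(A) = √(7*(-4 + 7)/(1 + 7²) + 87/4) = √(7*3/(1 + 49) + 87/4) = √(7*3/50 + 87/4) = √(7*(1/50)*3 + 87/4) = √(21/50 + 87/4) = √(2217/100) = √2217/10)
R(j(-10, -13)) - g(96) = 1/(-13*(-10)) - √2217/10 = 1/130 - √2217/10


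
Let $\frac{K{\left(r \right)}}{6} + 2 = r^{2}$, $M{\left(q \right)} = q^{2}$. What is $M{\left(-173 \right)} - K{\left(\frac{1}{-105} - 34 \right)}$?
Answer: $\frac{84529093}{3675} \approx 23001.0$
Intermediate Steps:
$K{\left(r \right)} = -12 + 6 r^{2}$
$M{\left(-173 \right)} - K{\left(\frac{1}{-105} - 34 \right)} = \left(-173\right)^{2} - \left(-12 + 6 \left(\frac{1}{-105} - 34\right)^{2}\right) = 29929 - \left(-12 + 6 \left(- \frac{1}{105} - 34\right)^{2}\right) = 29929 - \left(-12 + 6 \left(- \frac{3571}{105}\right)^{2}\right) = 29929 - \left(-12 + 6 \cdot \frac{12752041}{11025}\right) = 29929 - \left(-12 + \frac{25504082}{3675}\right) = 29929 - \frac{25459982}{3675} = \frac{84529093}{3675}$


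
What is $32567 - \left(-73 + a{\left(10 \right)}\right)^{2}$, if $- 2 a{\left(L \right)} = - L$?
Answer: $27943$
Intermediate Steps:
$a{\left(L \right)} = \frac{L}{2}$ ($a{\left(L \right)} = - \frac{\left(-1\right) L}{2} = \frac{L}{2}$)
$32567 - \left(-73 + a{\left(10 \right)}\right)^{2} = 32567 - \left(-73 + \frac{1}{2} \cdot 10\right)^{2} = 32567 - \left(-73 + 5\right)^{2} = 32567 - \left(-68\right)^{2} = 32567 - 4624 = 27943$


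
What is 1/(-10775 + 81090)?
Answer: 1/70315 ≈ 1.4222e-5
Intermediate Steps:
1/(-10775 + 81090) = 1/70315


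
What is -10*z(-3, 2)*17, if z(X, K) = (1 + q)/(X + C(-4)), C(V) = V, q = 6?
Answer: 170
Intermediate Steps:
z(X, K) = 7/(-4 + X) (z(X, K) = (1 + 6)/(X - 4) = 7/(-4 + X))
-10*z(-3, 2)*17 = -70/(-4 - 3)*17 = -70/(-7)*17 = -70*(-1)/7*17 = -10*(-1)*17 = 10*17 = 170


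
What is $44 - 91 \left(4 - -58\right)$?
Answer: $-5598$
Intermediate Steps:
$44 - 91 \left(4 - -58\right) = 44 - 91 \left(4 + 58\right) = 44 - 5642 = -5598$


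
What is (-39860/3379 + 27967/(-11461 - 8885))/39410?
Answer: -905492053/2709403370940 ≈ -0.00033420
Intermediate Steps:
(-39860/3379 + 27967/(-11461 - 8885))/39410 = (-39860*1/3379 + 27967/(-20346))*(1/39410) = (-39860/3379 + 27967*(-1/20346))*(1/39410) = (-39860/3379 - 27967/20346)*(1/39410) = -905492053/68749134*1/39410 = -905492053/2709403370940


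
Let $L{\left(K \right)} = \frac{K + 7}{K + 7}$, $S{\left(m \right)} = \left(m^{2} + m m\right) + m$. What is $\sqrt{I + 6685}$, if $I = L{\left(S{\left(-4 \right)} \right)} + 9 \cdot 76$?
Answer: $\sqrt{7370} \approx 85.849$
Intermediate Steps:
$S{\left(m \right)} = m + 2 m^{2}$ ($S{\left(m \right)} = \left(m^{2} + m^{2}\right) + m = 2 m^{2} + m = m + 2 m^{2}$)
$L{\left(K \right)} = 1$ ($L{\left(K \right)} = \frac{7 + K}{7 + K} = 1$)
$I = 685$ ($I = 1 + 9 \cdot 76 = 1 + 684 = 685$)
$\sqrt{I + 6685} = \sqrt{685 + 6685} = \sqrt{7370}$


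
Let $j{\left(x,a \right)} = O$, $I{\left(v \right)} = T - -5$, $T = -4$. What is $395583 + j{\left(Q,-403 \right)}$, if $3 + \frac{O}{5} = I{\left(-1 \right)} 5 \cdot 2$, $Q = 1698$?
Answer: $395618$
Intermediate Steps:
$I{\left(v \right)} = 1$ ($I{\left(v \right)} = -4 - -5 = -4 + 5 = 1$)
$O = 35$ ($O = -15 + 5 \cdot 1 \cdot 5 \cdot 2 = -15 + 5 \cdot 5 \cdot 2 = -15 + 5 \cdot 10 = -15 + 50 = 35$)
$j{\left(x,a \right)} = 35$
$395583 + j{\left(Q,-403 \right)} = 395583 + 35 = 395618$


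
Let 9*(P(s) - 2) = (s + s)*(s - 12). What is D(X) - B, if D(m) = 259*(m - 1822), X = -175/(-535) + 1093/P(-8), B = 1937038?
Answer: -86845902625/36166 ≈ -2.4013e+6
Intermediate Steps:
P(s) = 2 + 2*s*(-12 + s)/9 (P(s) = 2 + ((s + s)*(s - 12))/9 = 2 + ((2*s)*(-12 + s))/9 = 2 + (2*s*(-12 + s))/9 = 2 + 2*s*(-12 + s)/9)
X = 1064389/36166 (X = -175/(-535) + 1093/(2 - 8/3*(-8) + (2/9)*(-8)**2) = -175*(-1/535) + 1093/(2 + 64/3 + (2/9)*64) = 35/107 + 1093/(2 + 64/3 + 128/9) = 35/107 + 1093/(338/9) = 35/107 + 1093*(9/338) = 35/107 + 9837/338 = 1064389/36166 ≈ 29.431)
D(m) = -471898 + 259*m (D(m) = 259*(-1822 + m) = -471898 + 259*m)
D(X) - B = (-471898 + 259*(1064389/36166)) - 1*1937038 = (-471898 + 275676751/36166) - 1937038 = -16790986317/36166 - 1937038 = -86845902625/36166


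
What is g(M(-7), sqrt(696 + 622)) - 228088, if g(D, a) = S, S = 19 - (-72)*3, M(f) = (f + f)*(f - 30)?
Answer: -227853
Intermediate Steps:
M(f) = 2*f*(-30 + f) (M(f) = (2*f)*(-30 + f) = 2*f*(-30 + f))
S = 235 (S = 19 - 12*(-18) = 19 + 216 = 235)
g(D, a) = 235
g(M(-7), sqrt(696 + 622)) - 228088 = 235 - 228088 = -227853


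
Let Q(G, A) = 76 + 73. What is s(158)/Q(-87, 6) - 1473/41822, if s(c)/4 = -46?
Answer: -7914725/6231478 ≈ -1.2701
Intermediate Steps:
s(c) = -184 (s(c) = 4*(-46) = -184)
Q(G, A) = 149
s(158)/Q(-87, 6) - 1473/41822 = -184/149 - 1473/41822 = -7914725/6231478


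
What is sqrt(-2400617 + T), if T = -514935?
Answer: 4*I*sqrt(182222) ≈ 1707.5*I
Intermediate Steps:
sqrt(-2400617 + T) = sqrt(-2400617 - 514935) = sqrt(-2915552) = 4*I*sqrt(182222)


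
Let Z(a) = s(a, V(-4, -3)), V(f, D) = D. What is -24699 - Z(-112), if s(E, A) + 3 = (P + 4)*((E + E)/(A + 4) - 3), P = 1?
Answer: -23561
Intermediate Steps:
s(E, A) = -18 + 10*E/(4 + A) (s(E, A) = -3 + (1 + 4)*((E + E)/(A + 4) - 3) = -3 + 5*((2*E)/(4 + A) - 3) = -3 + 5*(2*E/(4 + A) - 3) = -3 + 5*(-3 + 2*E/(4 + A)) = -3 + (-15 + 10*E/(4 + A)) = -18 + 10*E/(4 + A))
Z(a) = -18 + 10*a (Z(a) = 2*(-36 - 9*(-3) + 5*a)/(4 - 3) = 2*(-36 + 27 + 5*a)/1 = 2*1*(-9 + 5*a) = -18 + 10*a)
-24699 - Z(-112) = -24699 - (-18 + 10*(-112)) = -24699 - (-18 - 1120) = -24699 - 1*(-1138) = -24699 + 1138 = -23561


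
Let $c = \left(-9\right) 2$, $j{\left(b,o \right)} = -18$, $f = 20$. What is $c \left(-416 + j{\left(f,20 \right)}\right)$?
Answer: $7812$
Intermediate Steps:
$c = -18$
$c \left(-416 + j{\left(f,20 \right)}\right) = - 18 \left(-416 - 18\right) = \left(-18\right) \left(-434\right) = 7812$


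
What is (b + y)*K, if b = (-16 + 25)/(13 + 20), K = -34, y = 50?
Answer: -18802/11 ≈ -1709.3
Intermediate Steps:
b = 3/11 (b = 9/33 = 9*(1/33) = 3/11 ≈ 0.27273)
(b + y)*K = (3/11 + 50)*(-34) = (553/11)*(-34) = -18802/11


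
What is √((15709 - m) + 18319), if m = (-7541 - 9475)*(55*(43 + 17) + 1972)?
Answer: 26*√132755 ≈ 9473.3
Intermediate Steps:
m = -89708352 (m = -17016*(55*60 + 1972) = -17016*(3300 + 1972) = -17016*5272 = -89708352)
√((15709 - m) + 18319) = √((15709 - 1*(-89708352)) + 18319) = √((15709 + 89708352) + 18319) = √(89724061 + 18319) = √89742380 = 26*√132755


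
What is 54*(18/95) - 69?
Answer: -5583/95 ≈ -58.768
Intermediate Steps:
54*(18/95) - 69 = 972/95 - 69 = -5583/95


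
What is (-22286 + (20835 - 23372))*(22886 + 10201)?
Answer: -821318601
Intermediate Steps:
(-22286 + (20835 - 23372))*(22886 + 10201) = (-22286 - 2537)*33087 = -24823*33087 = -821318601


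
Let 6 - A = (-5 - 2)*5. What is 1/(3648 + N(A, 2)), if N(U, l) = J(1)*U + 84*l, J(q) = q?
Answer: 1/3857 ≈ 0.00025927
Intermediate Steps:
A = 41 (A = 6 - (-5 - 2)*5 = 6 - (-7)*5 = 6 - 1*(-35) = 6 + 35 = 41)
N(U, l) = U + 84*l (N(U, l) = 1*U + 84*l = U + 84*l)
1/(3648 + N(A, 2)) = 1/(3648 + (41 + 84*2)) = 1/(3648 + (41 + 168)) = 1/(3648 + 209) = 1/3857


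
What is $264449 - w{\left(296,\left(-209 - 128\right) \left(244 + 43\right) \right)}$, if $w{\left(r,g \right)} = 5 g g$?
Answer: $-46772560356$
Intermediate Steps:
$w{\left(r,g \right)} = 5 g^{2}$
$264449 - w{\left(296,\left(-209 - 128\right) \left(244 + 43\right) \right)} = 264449 - 5 \left(\left(-209 - 128\right) \left(244 + 43\right)\right)^{2} = 264449 - 5 \left(\left(-337\right) 287\right)^{2} = 264449 - 5 \left(-96719\right)^{2} = 264449 - 5 \cdot 9354564961 = 264449 - 46772824805 = -46772560356$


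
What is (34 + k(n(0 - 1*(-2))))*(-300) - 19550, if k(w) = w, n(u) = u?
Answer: -30350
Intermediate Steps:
(34 + k(n(0 - 1*(-2))))*(-300) - 19550 = (34 + (0 - 1*(-2)))*(-300) - 19550 = (34 + (0 + 2))*(-300) - 19550 = (34 + 2)*(-300) - 19550 = 36*(-300) - 19550 = -10800 - 19550 = -30350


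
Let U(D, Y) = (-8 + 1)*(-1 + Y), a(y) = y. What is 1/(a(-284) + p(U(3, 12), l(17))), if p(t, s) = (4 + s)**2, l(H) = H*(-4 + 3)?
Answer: -1/115 ≈ -0.0086956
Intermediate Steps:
U(D, Y) = 7 - 7*Y (U(D, Y) = -7*(-1 + Y) = 7 - 7*Y)
l(H) = -H (l(H) = H*(-1) = -H)
1/(a(-284) + p(U(3, 12), l(17))) = 1/(-284 + (4 - 1*17)**2) = 1/(-284 + (4 - 17)**2) = 1/(-284 + (-13)**2) = 1/(-284 + 169) = 1/(-115) = -1/115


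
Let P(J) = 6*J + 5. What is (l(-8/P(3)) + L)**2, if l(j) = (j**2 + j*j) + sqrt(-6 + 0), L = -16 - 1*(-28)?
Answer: 40259530/279841 + 12952*I*sqrt(6)/529 ≈ 143.87 + 59.973*I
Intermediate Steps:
P(J) = 5 + 6*J
L = 12 (L = -16 + 28 = 12)
l(j) = 2*j**2 + I*sqrt(6) (l(j) = (j**2 + j**2) + sqrt(-6) = 2*j**2 + I*sqrt(6))
(l(-8/P(3)) + L)**2 = ((2*(-8/(5 + 6*3))**2 + I*sqrt(6)) + 12)**2 = ((2*(-8/(5 + 18))**2 + I*sqrt(6)) + 12)**2 = ((2*(-8/23)**2 + I*sqrt(6)) + 12)**2 = ((2*(64/529) + I*sqrt(6)) + 12)**2 = ((128/529 + I*sqrt(6)) + 12)**2 = (6476/529 + I*sqrt(6))**2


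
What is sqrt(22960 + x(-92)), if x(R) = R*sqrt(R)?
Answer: 2*sqrt(5740 - 46*I*sqrt(23)) ≈ 151.55 - 2.9113*I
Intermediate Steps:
x(R) = R**(3/2)
sqrt(22960 + x(-92)) = sqrt(22960 + (-92)**(3/2)) = sqrt(22960 - 184*I*sqrt(23))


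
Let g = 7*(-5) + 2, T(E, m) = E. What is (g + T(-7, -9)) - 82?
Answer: -122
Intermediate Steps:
g = -33 (g = -35 + 2 = -33)
(g + T(-7, -9)) - 82 = (-33 - 7) - 82 = -40 - 82 = -122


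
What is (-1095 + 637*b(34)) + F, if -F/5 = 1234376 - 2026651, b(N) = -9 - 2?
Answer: 3953273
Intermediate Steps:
b(N) = -11
F = 3961375 (F = -5*(1234376 - 2026651) = -5*(-792275) = 3961375)
(-1095 + 637*b(34)) + F = (-1095 + 637*(-11)) + 3961375 = (-1095 - 7007) + 3961375 = -8102 + 3961375 = 3953273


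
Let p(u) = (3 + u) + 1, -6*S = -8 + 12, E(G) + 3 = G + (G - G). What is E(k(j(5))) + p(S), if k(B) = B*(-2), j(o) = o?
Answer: -29/3 ≈ -9.6667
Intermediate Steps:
k(B) = -2*B
E(G) = -3 + G (E(G) = -3 + (G + (G - G)) = -3 + (G + 0) = -3 + G)
S = -⅔ (S = -(-8 + 12)/6 = -⅙*4 = -⅔ ≈ -0.66667)
p(u) = 4 + u
E(k(j(5))) + p(S) = (-3 - 2*5) + (4 - ⅔) = (-3 - 10) + 10/3 = -13 + 10/3 = -29/3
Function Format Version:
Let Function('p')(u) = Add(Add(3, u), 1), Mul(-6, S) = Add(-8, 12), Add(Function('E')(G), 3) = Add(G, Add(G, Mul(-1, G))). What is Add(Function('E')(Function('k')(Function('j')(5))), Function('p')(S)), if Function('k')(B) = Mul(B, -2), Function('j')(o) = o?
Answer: Rational(-29, 3) ≈ -9.6667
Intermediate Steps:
Function('k')(B) = Mul(-2, B)
Function('E')(G) = Add(-3, G) (Function('E')(G) = Add(-3, Add(G, Add(G, Mul(-1, G)))) = Add(-3, Add(G, 0)) = Add(-3, G))
S = Rational(-2, 3) (S = Mul(Rational(-1, 6), Add(-8, 12)) = Mul(Rational(-1, 6), 4) = Rational(-2, 3) ≈ -0.66667)
Function('p')(u) = Add(4, u)
Add(Function('E')(Function('k')(Function('j')(5))), Function('p')(S)) = Add(Add(-3, Mul(-2, 5)), Add(4, Rational(-2, 3))) = Add(Add(-3, -10), Rational(10, 3)) = Add(-13, Rational(10, 3)) = Rational(-29, 3)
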